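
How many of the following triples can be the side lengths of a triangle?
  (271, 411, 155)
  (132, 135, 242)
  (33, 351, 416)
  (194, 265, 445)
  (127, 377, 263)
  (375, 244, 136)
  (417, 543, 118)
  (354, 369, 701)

6

(155,271,411): 155+271 > 411 → valid
(132,135,242): 132+135 > 242 → valid
(33,351,416): 33+351 ≤ 416 → not valid
(194,265,445): 194+265 > 445 → valid
(127,263,377): 127+263 > 377 → valid
(136,244,375): 136+244 > 375 → valid
(118,417,543): 118+417 ≤ 543 → not valid
(354,369,701): 354+369 > 701 → valid
6 of the 8 triples form a triangle.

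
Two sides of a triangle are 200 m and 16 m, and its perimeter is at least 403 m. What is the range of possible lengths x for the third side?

Triangle inequality alone gives 184 < x < 216.
The perimeter condition gives x ≥ 403 − 200 − 16 = 187.
Intersecting the two: 187 ≤ x < 216.

187 ≤ x < 216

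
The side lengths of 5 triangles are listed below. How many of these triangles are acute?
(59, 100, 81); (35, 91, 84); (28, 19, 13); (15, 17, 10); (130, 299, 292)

(59,100,81): 59²+81² = 10042 > 10000 = 100² → acute
(35,91,84): 35²+84² = 8281 = 91² → right
(28,19,13): 13²+19² = 530 < 784 = 28² → obtuse
(15,17,10): 10²+15² = 325 > 289 = 17² → acute
(130,299,292): 130²+292² = 102164 > 89401 = 299² → acute
3 of the 5 are acute.

3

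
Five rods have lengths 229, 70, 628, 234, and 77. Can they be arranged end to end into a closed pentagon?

No

For a pentagon, each side must be shorter than the sum of the others.
Here the longest side is 628, but the remaining 4 sides sum to only 610.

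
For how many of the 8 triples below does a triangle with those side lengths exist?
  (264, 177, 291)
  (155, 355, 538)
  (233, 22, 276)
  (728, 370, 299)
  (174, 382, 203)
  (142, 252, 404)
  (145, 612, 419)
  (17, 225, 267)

1

(177,264,291): 177+264 > 291 → valid
(155,355,538): 155+355 ≤ 538 → not valid
(22,233,276): 22+233 ≤ 276 → not valid
(299,370,728): 299+370 ≤ 728 → not valid
(174,203,382): 174+203 ≤ 382 → not valid
(142,252,404): 142+252 ≤ 404 → not valid
(145,419,612): 145+419 ≤ 612 → not valid
(17,225,267): 17+225 ≤ 267 → not valid
1 of the 8 triples forms a triangle.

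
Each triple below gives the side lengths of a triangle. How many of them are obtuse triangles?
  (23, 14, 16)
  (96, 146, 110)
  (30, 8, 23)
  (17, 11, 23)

(23,14,16): 14²+16² = 452 < 529 = 23² → obtuse
(96,146,110): 96²+110² = 21316 = 146² → right
(30,8,23): 8²+23² = 593 < 900 = 30² → obtuse
(17,11,23): 11²+17² = 410 < 529 = 23² → obtuse
3 of the 4 are obtuse.

3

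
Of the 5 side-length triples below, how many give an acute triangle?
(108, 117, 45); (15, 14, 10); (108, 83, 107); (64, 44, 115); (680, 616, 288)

(108,117,45): 45²+108² = 13689 = 117² → right
(15,14,10): 10²+14² = 296 > 225 = 15² → acute
(108,83,107): 83²+107² = 18338 > 11664 = 108² → acute
(64,44,115): 44+64 ≤ 115, not a triangle
(680,616,288): 288²+616² = 462400 = 680² → right
2 of the 5 are acute.

2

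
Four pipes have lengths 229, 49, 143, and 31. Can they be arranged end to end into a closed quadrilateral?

For a quadrilateral, each side must be shorter than the sum of the others.
Here the longest side is 229, but the remaining 3 sides sum to only 223.

No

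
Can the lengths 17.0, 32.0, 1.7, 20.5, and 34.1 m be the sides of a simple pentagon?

A pentagon exists iff every side is shorter than the sum of the others — equivalently, the longest side is less than the sum of the rest.
Longest side 34.1 < 71.2 (sum of the remaining 4), so yes.

Yes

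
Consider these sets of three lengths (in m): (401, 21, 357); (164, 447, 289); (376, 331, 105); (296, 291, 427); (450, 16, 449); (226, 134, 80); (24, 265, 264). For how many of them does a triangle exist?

(21,357,401): 21+357 ≤ 401 → not valid
(164,289,447): 164+289 > 447 → valid
(105,331,376): 105+331 > 376 → valid
(291,296,427): 291+296 > 427 → valid
(16,449,450): 16+449 > 450 → valid
(80,134,226): 80+134 ≤ 226 → not valid
(24,264,265): 24+264 > 265 → valid
5 of the 7 triples form a triangle.

5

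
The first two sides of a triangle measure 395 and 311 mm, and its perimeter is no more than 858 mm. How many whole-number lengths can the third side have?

Triangle inequality: 84 < x < 706. Perimeter ≤ 858 gives x ≤ 858 − 395 − 311 = 152.
So 84 < x ≤ 152; integers 85 through 152: 68 values.

68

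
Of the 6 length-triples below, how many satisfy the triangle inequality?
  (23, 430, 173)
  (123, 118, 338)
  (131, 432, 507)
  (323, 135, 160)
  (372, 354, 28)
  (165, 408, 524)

(23,173,430): 23+173 ≤ 430 → not valid
(118,123,338): 118+123 ≤ 338 → not valid
(131,432,507): 131+432 > 507 → valid
(135,160,323): 135+160 ≤ 323 → not valid
(28,354,372): 28+354 > 372 → valid
(165,408,524): 165+408 > 524 → valid
3 of the 6 triples form a triangle.

3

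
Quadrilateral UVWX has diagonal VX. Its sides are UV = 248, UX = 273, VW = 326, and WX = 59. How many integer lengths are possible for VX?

From triangle UVX: 25 < VX < 521.
From triangle WVX: 267 < VX < 385.
Intersection: 267 < VX < 385, so integers 268 through 384: 117 values.

117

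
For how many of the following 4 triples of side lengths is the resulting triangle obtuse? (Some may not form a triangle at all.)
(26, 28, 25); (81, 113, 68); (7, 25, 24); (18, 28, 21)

(26,28,25): 25²+26² = 1301 > 784 = 28² → acute
(81,113,68): 68²+81² = 11185 < 12769 = 113² → obtuse
(7,25,24): 7²+24² = 625 = 25² → right
(18,28,21): 18²+21² = 765 < 784 = 28² → obtuse
2 of the 4 are obtuse.

2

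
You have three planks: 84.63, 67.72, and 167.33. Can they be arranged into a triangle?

No

The longest side is 167.33, but the other two sum to only 152.35.
152.35 < 167.33, so the triangle inequality fails.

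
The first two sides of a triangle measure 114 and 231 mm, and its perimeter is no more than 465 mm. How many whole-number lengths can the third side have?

3

Triangle inequality: 117 < x < 345. Perimeter ≤ 465 gives x ≤ 465 − 114 − 231 = 120.
So 117 < x ≤ 120; integers 118 through 120: 3 values.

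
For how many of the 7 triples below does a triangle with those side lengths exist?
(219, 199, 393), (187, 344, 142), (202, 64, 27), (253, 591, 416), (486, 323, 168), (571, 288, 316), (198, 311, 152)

5

(199,219,393): 199+219 > 393 → valid
(142,187,344): 142+187 ≤ 344 → not valid
(27,64,202): 27+64 ≤ 202 → not valid
(253,416,591): 253+416 > 591 → valid
(168,323,486): 168+323 > 486 → valid
(288,316,571): 288+316 > 571 → valid
(152,198,311): 152+198 > 311 → valid
5 of the 7 triples form a triangle.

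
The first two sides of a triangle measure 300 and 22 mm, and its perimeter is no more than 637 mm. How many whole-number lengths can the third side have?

Triangle inequality: 278 < x < 322. Perimeter ≤ 637 gives x ≤ 637 − 300 − 22 = 315.
So 278 < x ≤ 315; integers 279 through 315: 37 values.

37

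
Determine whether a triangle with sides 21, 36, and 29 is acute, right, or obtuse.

obtuse

Compare the square of the longest side to the sum of squares of the other two: 21² + 29² = 1282 < 1296 = 36².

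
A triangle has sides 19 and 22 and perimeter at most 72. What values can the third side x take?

Triangle inequality alone gives 3 < x < 41.
The perimeter condition gives x ≤ 72 − 19 − 22 = 31.
Intersecting the two: 3 < x ≤ 31.

3 < x ≤ 31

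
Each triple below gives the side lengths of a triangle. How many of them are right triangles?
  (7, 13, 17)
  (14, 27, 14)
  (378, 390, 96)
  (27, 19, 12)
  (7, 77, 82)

(7,13,17): 7²+13² = 218 < 289 = 17² → obtuse
(14,27,14): 14²+14² = 392 < 729 = 27² → obtuse
(378,390,96): 96²+378² = 152100 = 390² → right
(27,19,12): 12²+19² = 505 < 729 = 27² → obtuse
(7,77,82): 7²+77² = 5978 < 6724 = 82² → obtuse
1 of the 5 is right.

1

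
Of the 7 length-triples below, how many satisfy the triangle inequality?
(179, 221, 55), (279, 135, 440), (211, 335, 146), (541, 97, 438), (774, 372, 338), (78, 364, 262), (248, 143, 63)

2

(55,179,221): 55+179 > 221 → valid
(135,279,440): 135+279 ≤ 440 → not valid
(146,211,335): 146+211 > 335 → valid
(97,438,541): 97+438 ≤ 541 → not valid
(338,372,774): 338+372 ≤ 774 → not valid
(78,262,364): 78+262 ≤ 364 → not valid
(63,143,248): 63+143 ≤ 248 → not valid
2 of the 7 triples form a triangle.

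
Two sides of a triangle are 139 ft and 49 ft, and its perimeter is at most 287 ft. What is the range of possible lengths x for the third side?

90 < x ≤ 99

Triangle inequality alone gives 90 < x < 188.
The perimeter condition gives x ≤ 287 − 139 − 49 = 99.
Intersecting the two: 90 < x ≤ 99.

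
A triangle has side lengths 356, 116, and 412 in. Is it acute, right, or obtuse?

Compare the square of the longest side to the sum of squares of the other two: 116² + 356² = 140192 < 169744 = 412².

obtuse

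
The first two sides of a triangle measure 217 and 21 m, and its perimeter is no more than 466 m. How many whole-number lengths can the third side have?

32

Triangle inequality: 196 < x < 238. Perimeter ≤ 466 gives x ≤ 466 − 217 − 21 = 228.
So 196 < x ≤ 228; integers 197 through 228: 32 values.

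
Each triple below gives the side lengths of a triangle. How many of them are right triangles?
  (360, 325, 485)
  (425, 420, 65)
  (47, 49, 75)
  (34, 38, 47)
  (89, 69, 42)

2

(360,325,485): 325²+360² = 235225 = 485² → right
(425,420,65): 65²+420² = 180625 = 425² → right
(47,49,75): 47²+49² = 4610 < 5625 = 75² → obtuse
(34,38,47): 34²+38² = 2600 > 2209 = 47² → acute
(89,69,42): 42²+69² = 6525 < 7921 = 89² → obtuse
2 of the 5 are right.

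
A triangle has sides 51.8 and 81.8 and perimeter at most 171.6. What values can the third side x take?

30.0 < x ≤ 38.0

Triangle inequality alone gives 30.0 < x < 133.6.
The perimeter condition gives x ≤ 171.6 − 51.8 − 81.8 = 38.0.
Intersecting the two: 30.0 < x ≤ 38.0.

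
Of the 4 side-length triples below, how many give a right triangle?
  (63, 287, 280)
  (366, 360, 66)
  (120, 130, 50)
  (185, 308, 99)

3

(63,287,280): 63²+280² = 82369 = 287² → right
(366,360,66): 66²+360² = 133956 = 366² → right
(120,130,50): 50²+120² = 16900 = 130² → right
(185,308,99): 99+185 ≤ 308, not a triangle
3 of the 4 are right.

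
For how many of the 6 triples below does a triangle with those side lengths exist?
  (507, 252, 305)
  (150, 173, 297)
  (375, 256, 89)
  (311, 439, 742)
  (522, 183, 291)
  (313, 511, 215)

(252,305,507): 252+305 > 507 → valid
(150,173,297): 150+173 > 297 → valid
(89,256,375): 89+256 ≤ 375 → not valid
(311,439,742): 311+439 > 742 → valid
(183,291,522): 183+291 ≤ 522 → not valid
(215,313,511): 215+313 > 511 → valid
4 of the 6 triples form a triangle.

4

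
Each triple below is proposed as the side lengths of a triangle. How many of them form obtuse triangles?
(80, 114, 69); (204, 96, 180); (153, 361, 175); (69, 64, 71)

1

(80,114,69): 69²+80² = 11161 < 12996 = 114² → obtuse
(204,96,180): 96²+180² = 41616 = 204² → right
(153,361,175): 153+175 ≤ 361, not a triangle
(69,64,71): 64²+69² = 8857 > 5041 = 71² → acute
1 of the 4 is obtuse.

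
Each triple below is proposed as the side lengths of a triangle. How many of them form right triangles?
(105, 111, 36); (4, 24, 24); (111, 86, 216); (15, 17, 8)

2

(105,111,36): 36²+105² = 12321 = 111² → right
(4,24,24): 4²+24² = 592 > 576 = 24² → acute
(111,86,216): 86+111 ≤ 216, not a triangle
(15,17,8): 8²+15² = 289 = 17² → right
2 of the 4 are right.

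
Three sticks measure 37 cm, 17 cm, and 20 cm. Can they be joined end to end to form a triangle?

The two shorter sides sum to 37, exactly equal to the longest side 37.
That gives only a degenerate (flat) triangle — the inequality must be strict.

No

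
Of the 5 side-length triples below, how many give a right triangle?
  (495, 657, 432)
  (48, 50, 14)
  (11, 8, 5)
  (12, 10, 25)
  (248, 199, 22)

(495,657,432): 432²+495² = 431649 = 657² → right
(48,50,14): 14²+48² = 2500 = 50² → right
(11,8,5): 5²+8² = 89 < 121 = 11² → obtuse
(12,10,25): 10+12 ≤ 25, not a triangle
(248,199,22): 22+199 ≤ 248, not a triangle
2 of the 5 are right.

2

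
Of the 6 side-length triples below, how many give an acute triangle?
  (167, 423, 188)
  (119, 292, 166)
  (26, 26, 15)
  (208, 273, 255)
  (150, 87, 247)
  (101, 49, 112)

3

(167,423,188): 167+188 ≤ 423, not a triangle
(119,292,166): 119+166 ≤ 292, not a triangle
(26,26,15): 15²+26² = 901 > 676 = 26² → acute
(208,273,255): 208²+255² = 108289 > 74529 = 273² → acute
(150,87,247): 87+150 ≤ 247, not a triangle
(101,49,112): 49²+101² = 12602 > 12544 = 112² → acute
3 of the 6 are acute.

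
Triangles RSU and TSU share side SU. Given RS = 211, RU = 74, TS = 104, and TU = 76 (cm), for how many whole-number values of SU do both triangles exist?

42

From triangle RSU: 137 < SU < 285.
From triangle TSU: 28 < SU < 180.
Intersection: 137 < SU < 180, so integers 138 through 179: 42 values.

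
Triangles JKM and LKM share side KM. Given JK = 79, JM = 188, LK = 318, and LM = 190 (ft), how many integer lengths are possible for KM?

From triangle JKM: 109 < KM < 267.
From triangle LKM: 128 < KM < 508.
Intersection: 128 < KM < 267, so integers 129 through 266: 138 values.

138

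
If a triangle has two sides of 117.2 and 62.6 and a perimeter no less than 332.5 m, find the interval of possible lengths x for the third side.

152.7 ≤ x < 179.8 m

Triangle inequality alone gives 54.6 < x < 179.8.
The perimeter condition gives x ≥ 332.5 − 117.2 − 62.6 = 152.7.
Intersecting the two: 152.7 ≤ x < 179.8.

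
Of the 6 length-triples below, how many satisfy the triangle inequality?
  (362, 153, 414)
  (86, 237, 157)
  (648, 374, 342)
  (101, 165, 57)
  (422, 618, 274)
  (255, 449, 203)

(153,362,414): 153+362 > 414 → valid
(86,157,237): 86+157 > 237 → valid
(342,374,648): 342+374 > 648 → valid
(57,101,165): 57+101 ≤ 165 → not valid
(274,422,618): 274+422 > 618 → valid
(203,255,449): 203+255 > 449 → valid
5 of the 6 triples form a triangle.

5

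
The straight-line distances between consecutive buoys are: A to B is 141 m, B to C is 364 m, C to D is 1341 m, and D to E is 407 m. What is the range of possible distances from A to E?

The maximum is all hops collinear in one direction: 141 + 364 + 1341 + 407 = 2253.
The longest hop is 1341; the others sum to 912. Folding the others back against it leaves at least 1341 − 912 = 429.

429 ≤ AE ≤ 2253 m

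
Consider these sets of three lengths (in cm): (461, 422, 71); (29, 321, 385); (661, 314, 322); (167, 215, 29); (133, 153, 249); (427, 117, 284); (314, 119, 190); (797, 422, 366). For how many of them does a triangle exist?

2

(71,422,461): 71+422 > 461 → valid
(29,321,385): 29+321 ≤ 385 → not valid
(314,322,661): 314+322 ≤ 661 → not valid
(29,167,215): 29+167 ≤ 215 → not valid
(133,153,249): 133+153 > 249 → valid
(117,284,427): 117+284 ≤ 427 → not valid
(119,190,314): 119+190 ≤ 314 → not valid
(366,422,797): 366+422 ≤ 797 → not valid
2 of the 8 triples form a triangle.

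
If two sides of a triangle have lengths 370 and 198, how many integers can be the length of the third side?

395

The third side lies in the open interval (172, 568).
Integers from 173 to 567 inclusive: 567 − 173 + 1 = 395.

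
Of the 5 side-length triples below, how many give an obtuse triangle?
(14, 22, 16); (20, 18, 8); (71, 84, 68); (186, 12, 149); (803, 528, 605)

2

(14,22,16): 14²+16² = 452 < 484 = 22² → obtuse
(20,18,8): 8²+18² = 388 < 400 = 20² → obtuse
(71,84,68): 68²+71² = 9665 > 7056 = 84² → acute
(186,12,149): 12+149 ≤ 186, not a triangle
(803,528,605): 528²+605² = 644809 = 803² → right
2 of the 5 are obtuse.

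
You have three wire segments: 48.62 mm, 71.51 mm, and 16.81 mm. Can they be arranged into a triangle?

No

The longest side is 71.51, but the other two sum to only 65.43.
65.43 < 71.51, so the triangle inequality fails.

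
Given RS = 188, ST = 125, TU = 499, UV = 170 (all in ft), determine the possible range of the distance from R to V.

The maximum is all hops collinear in one direction: 188 + 125 + 499 + 170 = 982.
The longest hop is 499; the others sum to 483. Folding the others back against it leaves at least 499 − 483 = 16.

16 ≤ RV ≤ 982 ft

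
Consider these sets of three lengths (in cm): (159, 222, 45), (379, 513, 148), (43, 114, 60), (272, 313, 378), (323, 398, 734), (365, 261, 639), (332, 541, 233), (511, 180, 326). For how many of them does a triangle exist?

3

(45,159,222): 45+159 ≤ 222 → not valid
(148,379,513): 148+379 > 513 → valid
(43,60,114): 43+60 ≤ 114 → not valid
(272,313,378): 272+313 > 378 → valid
(323,398,734): 323+398 ≤ 734 → not valid
(261,365,639): 261+365 ≤ 639 → not valid
(233,332,541): 233+332 > 541 → valid
(180,326,511): 180+326 ≤ 511 → not valid
3 of the 8 triples form a triangle.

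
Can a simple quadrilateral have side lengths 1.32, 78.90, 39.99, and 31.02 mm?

For a quadrilateral, each side must be shorter than the sum of the others.
Here the longest side is 78.90, but the remaining 3 sides sum to only 72.33.

No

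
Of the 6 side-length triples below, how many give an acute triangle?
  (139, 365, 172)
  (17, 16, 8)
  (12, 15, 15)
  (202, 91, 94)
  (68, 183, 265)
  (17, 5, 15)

(139,365,172): 139+172 ≤ 365, not a triangle
(17,16,8): 8²+16² = 320 > 289 = 17² → acute
(12,15,15): 12²+15² = 369 > 225 = 15² → acute
(202,91,94): 91+94 ≤ 202, not a triangle
(68,183,265): 68+183 ≤ 265, not a triangle
(17,5,15): 5²+15² = 250 < 289 = 17² → obtuse
2 of the 6 are acute.

2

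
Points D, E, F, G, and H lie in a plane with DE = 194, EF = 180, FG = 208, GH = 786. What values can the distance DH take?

The maximum is all hops collinear in one direction: 194 + 180 + 208 + 786 = 1368.
The longest hop is 786; the others sum to 582. Folding the others back against it leaves at least 786 − 582 = 204.

204 ≤ DH ≤ 1368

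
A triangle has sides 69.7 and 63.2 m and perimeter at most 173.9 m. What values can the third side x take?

Triangle inequality alone gives 6.5 < x < 132.9.
The perimeter condition gives x ≤ 173.9 − 69.7 − 63.2 = 41.0.
Intersecting the two: 6.5 < x ≤ 41.0.

6.5 < x ≤ 41.0 m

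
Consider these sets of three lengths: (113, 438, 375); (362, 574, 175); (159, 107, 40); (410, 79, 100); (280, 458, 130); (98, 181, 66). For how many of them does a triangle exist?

1

(113,375,438): 113+375 > 438 → valid
(175,362,574): 175+362 ≤ 574 → not valid
(40,107,159): 40+107 ≤ 159 → not valid
(79,100,410): 79+100 ≤ 410 → not valid
(130,280,458): 130+280 ≤ 458 → not valid
(66,98,181): 66+98 ≤ 181 → not valid
1 of the 6 triples forms a triangle.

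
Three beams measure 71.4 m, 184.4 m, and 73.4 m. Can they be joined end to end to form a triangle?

The longest side is 184.4, but the other two sum to only 144.8.
144.8 < 184.4, so the triangle inequality fails.

No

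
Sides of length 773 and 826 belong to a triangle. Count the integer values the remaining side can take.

The third side lies in the open interval (53, 1599).
Integers from 54 to 1598 inclusive: 1598 − 54 + 1 = 1545.

1545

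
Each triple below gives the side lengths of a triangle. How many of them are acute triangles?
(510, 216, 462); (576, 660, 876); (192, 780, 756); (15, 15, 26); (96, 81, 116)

(510,216,462): 216²+462² = 260100 = 510² → right
(576,660,876): 576²+660² = 767376 = 876² → right
(192,780,756): 192²+756² = 608400 = 780² → right
(15,15,26): 15²+15² = 450 < 676 = 26² → obtuse
(96,81,116): 81²+96² = 15777 > 13456 = 116² → acute
1 of the 5 is acute.

1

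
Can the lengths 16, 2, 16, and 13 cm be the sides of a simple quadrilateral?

A quadrilateral exists iff every side is shorter than the sum of the others — equivalently, the longest side is less than the sum of the rest.
Longest side 16 < 31 (sum of the remaining 3), so yes.

Yes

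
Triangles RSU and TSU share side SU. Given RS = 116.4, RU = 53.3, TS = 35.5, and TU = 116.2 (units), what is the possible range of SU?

From triangle RSU: |116.4 − 53.3| < SU < 116.4 + 53.3, i.e. 63.1 < SU < 169.7.
From triangle TSU: 80.7 < SU < 151.7.
Both must hold, so SU lies in the intersection.

80.7 < SU < 151.7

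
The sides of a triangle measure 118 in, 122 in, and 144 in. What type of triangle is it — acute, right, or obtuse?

acute

Compare the square of the longest side to the sum of squares of the other two: 118² + 122² = 28808 > 20736 = 144².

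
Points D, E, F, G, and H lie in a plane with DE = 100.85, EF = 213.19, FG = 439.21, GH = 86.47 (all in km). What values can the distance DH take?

38.70 ≤ DH ≤ 839.72 km

The maximum is all hops collinear in one direction: 100.85 + 213.19 + 439.21 + 86.47 = 839.72.
The longest hop is 439.21; the others sum to 400.51. Folding the others back against it leaves at least 439.21 − 400.51 = 38.70.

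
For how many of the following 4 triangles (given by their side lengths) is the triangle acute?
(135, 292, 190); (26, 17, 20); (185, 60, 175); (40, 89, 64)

(135,292,190): 135²+190² = 54325 < 85264 = 292² → obtuse
(26,17,20): 17²+20² = 689 > 676 = 26² → acute
(185,60,175): 60²+175² = 34225 = 185² → right
(40,89,64): 40²+64² = 5696 < 7921 = 89² → obtuse
1 of the 4 is acute.

1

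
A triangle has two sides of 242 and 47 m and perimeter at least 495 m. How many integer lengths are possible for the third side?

83

Triangle inequality: 195 < x < 289. Perimeter ≥ 495 gives x ≥ 495 − 242 − 47 = 206.
So 206 ≤ x < 289; integers 206 through 288: 83 values.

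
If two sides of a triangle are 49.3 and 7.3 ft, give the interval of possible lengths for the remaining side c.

42.0 < c < 56.6

By the triangle inequality, c must be less than 49.3 + 7.3 = 56.6 and greater than |49.3 − 7.3| = 42.0.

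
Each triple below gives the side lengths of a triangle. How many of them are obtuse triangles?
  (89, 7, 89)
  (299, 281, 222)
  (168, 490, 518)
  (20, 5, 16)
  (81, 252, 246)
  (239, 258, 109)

(89,7,89): 7²+89² = 7970 > 7921 = 89² → acute
(299,281,222): 222²+281² = 128245 > 89401 = 299² → acute
(168,490,518): 168²+490² = 268324 = 518² → right
(20,5,16): 5²+16² = 281 < 400 = 20² → obtuse
(81,252,246): 81²+246² = 67077 > 63504 = 252² → acute
(239,258,109): 109²+239² = 69002 > 66564 = 258² → acute
1 of the 6 is obtuse.

1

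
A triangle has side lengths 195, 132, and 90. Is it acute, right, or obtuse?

obtuse

Compare the square of the longest side to the sum of squares of the other two: 90² + 132² = 25524 < 38025 = 195².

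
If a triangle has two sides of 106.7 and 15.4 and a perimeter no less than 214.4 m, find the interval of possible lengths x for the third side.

92.3 ≤ x < 122.1

Triangle inequality alone gives 91.3 < x < 122.1.
The perimeter condition gives x ≥ 214.4 − 106.7 − 15.4 = 92.3.
Intersecting the two: 92.3 ≤ x < 122.1.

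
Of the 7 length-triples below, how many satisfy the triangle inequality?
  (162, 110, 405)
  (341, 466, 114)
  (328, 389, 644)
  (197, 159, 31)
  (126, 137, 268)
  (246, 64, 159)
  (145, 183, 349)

(110,162,405): 110+162 ≤ 405 → not valid
(114,341,466): 114+341 ≤ 466 → not valid
(328,389,644): 328+389 > 644 → valid
(31,159,197): 31+159 ≤ 197 → not valid
(126,137,268): 126+137 ≤ 268 → not valid
(64,159,246): 64+159 ≤ 246 → not valid
(145,183,349): 145+183 ≤ 349 → not valid
1 of the 7 triples forms a triangle.

1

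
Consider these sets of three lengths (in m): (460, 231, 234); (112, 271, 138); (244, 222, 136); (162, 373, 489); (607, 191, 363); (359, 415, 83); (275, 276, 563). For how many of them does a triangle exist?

4

(231,234,460): 231+234 > 460 → valid
(112,138,271): 112+138 ≤ 271 → not valid
(136,222,244): 136+222 > 244 → valid
(162,373,489): 162+373 > 489 → valid
(191,363,607): 191+363 ≤ 607 → not valid
(83,359,415): 83+359 > 415 → valid
(275,276,563): 275+276 ≤ 563 → not valid
4 of the 7 triples form a triangle.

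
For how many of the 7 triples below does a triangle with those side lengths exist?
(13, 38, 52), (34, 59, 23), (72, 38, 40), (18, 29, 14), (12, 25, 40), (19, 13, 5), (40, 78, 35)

2

(13,38,52): 13+38 ≤ 52 → not valid
(23,34,59): 23+34 ≤ 59 → not valid
(38,40,72): 38+40 > 72 → valid
(14,18,29): 14+18 > 29 → valid
(12,25,40): 12+25 ≤ 40 → not valid
(5,13,19): 5+13 ≤ 19 → not valid
(35,40,78): 35+40 ≤ 78 → not valid
2 of the 7 triples form a triangle.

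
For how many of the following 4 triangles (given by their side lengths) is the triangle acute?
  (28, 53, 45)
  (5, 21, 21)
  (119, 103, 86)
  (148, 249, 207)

3

(28,53,45): 28²+45² = 2809 = 53² → right
(5,21,21): 5²+21² = 466 > 441 = 21² → acute
(119,103,86): 86²+103² = 18005 > 14161 = 119² → acute
(148,249,207): 148²+207² = 64753 > 62001 = 249² → acute
3 of the 4 are acute.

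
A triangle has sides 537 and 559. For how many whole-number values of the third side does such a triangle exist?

1073

The third side lies in the open interval (22, 1096).
Integers from 23 to 1095 inclusive: 1095 − 23 + 1 = 1073.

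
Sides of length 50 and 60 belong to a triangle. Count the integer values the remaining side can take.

99

The third side lies in the open interval (10, 110).
Integers from 11 to 109 inclusive: 109 − 11 + 1 = 99.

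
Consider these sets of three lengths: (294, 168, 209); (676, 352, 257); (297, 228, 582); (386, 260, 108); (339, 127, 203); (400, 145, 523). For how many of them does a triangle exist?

(168,209,294): 168+209 > 294 → valid
(257,352,676): 257+352 ≤ 676 → not valid
(228,297,582): 228+297 ≤ 582 → not valid
(108,260,386): 108+260 ≤ 386 → not valid
(127,203,339): 127+203 ≤ 339 → not valid
(145,400,523): 145+400 > 523 → valid
2 of the 6 triples form a triangle.

2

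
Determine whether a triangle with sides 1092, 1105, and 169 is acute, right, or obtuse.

Compare the square of the longest side to the sum of squares of the other two: 169² + 1092² = 1221025 = 1105².

right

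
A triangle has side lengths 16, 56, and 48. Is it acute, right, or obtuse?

obtuse

Compare the square of the longest side to the sum of squares of the other two: 16² + 48² = 2560 < 3136 = 56².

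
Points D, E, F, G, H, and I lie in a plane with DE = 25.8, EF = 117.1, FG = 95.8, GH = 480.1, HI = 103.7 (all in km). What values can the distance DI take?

137.7 ≤ DI ≤ 822.5 km

The maximum is all hops collinear in one direction: 25.8 + 117.1 + 95.8 + 480.1 + 103.7 = 822.5.
The longest hop is 480.1; the others sum to 342.4. Folding the others back against it leaves at least 480.1 − 342.4 = 137.7.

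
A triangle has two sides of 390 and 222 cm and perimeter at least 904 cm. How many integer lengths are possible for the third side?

320

Triangle inequality: 168 < x < 612. Perimeter ≥ 904 gives x ≥ 904 − 390 − 222 = 292.
So 292 ≤ x < 612; integers 292 through 611: 320 values.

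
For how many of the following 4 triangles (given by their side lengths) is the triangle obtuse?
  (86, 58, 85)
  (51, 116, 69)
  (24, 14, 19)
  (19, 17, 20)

(86,58,85): 58²+85² = 10589 > 7396 = 86² → acute
(51,116,69): 51²+69² = 7362 < 13456 = 116² → obtuse
(24,14,19): 14²+19² = 557 < 576 = 24² → obtuse
(19,17,20): 17²+19² = 650 > 400 = 20² → acute
2 of the 4 are obtuse.

2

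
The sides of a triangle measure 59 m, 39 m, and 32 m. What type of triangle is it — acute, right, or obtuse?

Compare the square of the longest side to the sum of squares of the other two: 32² + 39² = 2545 < 3481 = 59².

obtuse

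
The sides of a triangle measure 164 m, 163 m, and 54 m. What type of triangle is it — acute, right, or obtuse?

Compare the square of the longest side to the sum of squares of the other two: 54² + 163² = 29485 > 26896 = 164².

acute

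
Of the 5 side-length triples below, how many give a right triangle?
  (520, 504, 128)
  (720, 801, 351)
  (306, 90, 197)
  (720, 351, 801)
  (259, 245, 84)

4

(520,504,128): 128²+504² = 270400 = 520² → right
(720,801,351): 351²+720² = 641601 = 801² → right
(306,90,197): 90+197 ≤ 306, not a triangle
(720,351,801): 351²+720² = 641601 = 801² → right
(259,245,84): 84²+245² = 67081 = 259² → right
4 of the 5 are right.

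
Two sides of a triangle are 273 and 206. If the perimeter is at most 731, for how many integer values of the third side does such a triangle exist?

185

Triangle inequality: 67 < x < 479. Perimeter ≤ 731 gives x ≤ 731 − 273 − 206 = 252.
So 67 < x ≤ 252; integers 68 through 252: 185 values.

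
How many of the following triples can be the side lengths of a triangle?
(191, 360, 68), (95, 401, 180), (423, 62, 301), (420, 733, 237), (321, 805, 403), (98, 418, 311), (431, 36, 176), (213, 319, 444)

(68,191,360): 68+191 ≤ 360 → not valid
(95,180,401): 95+180 ≤ 401 → not valid
(62,301,423): 62+301 ≤ 423 → not valid
(237,420,733): 237+420 ≤ 733 → not valid
(321,403,805): 321+403 ≤ 805 → not valid
(98,311,418): 98+311 ≤ 418 → not valid
(36,176,431): 36+176 ≤ 431 → not valid
(213,319,444): 213+319 > 444 → valid
1 of the 8 triples forms a triangle.

1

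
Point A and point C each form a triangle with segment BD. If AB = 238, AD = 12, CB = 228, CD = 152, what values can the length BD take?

From triangle ABD: |238 − 12| < BD < 238 + 12, i.e. 226 < BD < 250.
From triangle CBD: 76 < BD < 380.
Both must hold, so BD lies in the intersection.

226 < BD < 250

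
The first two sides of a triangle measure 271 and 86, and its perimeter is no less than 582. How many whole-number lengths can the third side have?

Triangle inequality: 185 < x < 357. Perimeter ≥ 582 gives x ≥ 582 − 271 − 86 = 225.
So 225 ≤ x < 357; integers 225 through 356: 132 values.

132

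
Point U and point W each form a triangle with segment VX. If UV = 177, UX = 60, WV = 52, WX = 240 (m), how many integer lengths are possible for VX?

48

From triangle UVX: 117 < VX < 237.
From triangle WVX: 188 < VX < 292.
Intersection: 188 < VX < 237, so integers 189 through 236: 48 values.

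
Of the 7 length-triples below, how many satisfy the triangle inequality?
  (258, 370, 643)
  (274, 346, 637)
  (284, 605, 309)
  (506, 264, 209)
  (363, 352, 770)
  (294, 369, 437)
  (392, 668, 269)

1

(258,370,643): 258+370 ≤ 643 → not valid
(274,346,637): 274+346 ≤ 637 → not valid
(284,309,605): 284+309 ≤ 605 → not valid
(209,264,506): 209+264 ≤ 506 → not valid
(352,363,770): 352+363 ≤ 770 → not valid
(294,369,437): 294+369 > 437 → valid
(269,392,668): 269+392 ≤ 668 → not valid
1 of the 7 triples forms a triangle.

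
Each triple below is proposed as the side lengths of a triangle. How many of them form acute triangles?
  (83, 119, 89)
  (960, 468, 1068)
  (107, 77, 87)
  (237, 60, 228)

(83,119,89): 83²+89² = 14810 > 14161 = 119² → acute
(960,468,1068): 468²+960² = 1140624 = 1068² → right
(107,77,87): 77²+87² = 13498 > 11449 = 107² → acute
(237,60,228): 60²+228² = 55584 < 56169 = 237² → obtuse
2 of the 4 are acute.

2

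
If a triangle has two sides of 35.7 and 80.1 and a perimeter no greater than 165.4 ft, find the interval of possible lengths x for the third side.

44.4 < x ≤ 49.6

Triangle inequality alone gives 44.4 < x < 115.8.
The perimeter condition gives x ≤ 165.4 − 35.7 − 80.1 = 49.6.
Intersecting the two: 44.4 < x ≤ 49.6.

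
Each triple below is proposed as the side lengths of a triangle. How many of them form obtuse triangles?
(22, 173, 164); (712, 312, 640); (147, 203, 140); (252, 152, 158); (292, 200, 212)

3

(22,173,164): 22²+164² = 27380 < 29929 = 173² → obtuse
(712,312,640): 312²+640² = 506944 = 712² → right
(147,203,140): 140²+147² = 41209 = 203² → right
(252,152,158): 152²+158² = 48068 < 63504 = 252² → obtuse
(292,200,212): 200²+212² = 84944 < 85264 = 292² → obtuse
3 of the 5 are obtuse.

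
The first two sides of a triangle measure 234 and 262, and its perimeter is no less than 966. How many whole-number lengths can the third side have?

26

Triangle inequality: 28 < x < 496. Perimeter ≥ 966 gives x ≥ 966 − 234 − 262 = 470.
So 470 ≤ x < 496; integers 470 through 495: 26 values.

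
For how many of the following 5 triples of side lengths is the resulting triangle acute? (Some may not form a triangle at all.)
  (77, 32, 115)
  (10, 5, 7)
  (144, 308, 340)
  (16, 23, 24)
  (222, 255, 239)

(77,32,115): 32+77 ≤ 115, not a triangle
(10,5,7): 5²+7² = 74 < 100 = 10² → obtuse
(144,308,340): 144²+308² = 115600 = 340² → right
(16,23,24): 16²+23² = 785 > 576 = 24² → acute
(222,255,239): 222²+239² = 106405 > 65025 = 255² → acute
2 of the 5 are acute.

2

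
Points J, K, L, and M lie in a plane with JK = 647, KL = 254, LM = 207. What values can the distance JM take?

186 ≤ JM ≤ 1108

The maximum is all hops collinear in one direction: 647 + 254 + 207 = 1108.
The longest hop is 647; the others sum to 461. Folding the others back against it leaves at least 647 − 461 = 186.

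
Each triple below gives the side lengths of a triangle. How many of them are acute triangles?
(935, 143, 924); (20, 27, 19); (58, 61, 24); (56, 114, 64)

(935,143,924): 143²+924² = 874225 = 935² → right
(20,27,19): 19²+20² = 761 > 729 = 27² → acute
(58,61,24): 24²+58² = 3940 > 3721 = 61² → acute
(56,114,64): 56²+64² = 7232 < 12996 = 114² → obtuse
2 of the 4 are acute.

2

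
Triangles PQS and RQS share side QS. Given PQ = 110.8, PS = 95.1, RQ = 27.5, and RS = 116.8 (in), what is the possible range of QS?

From triangle PQS: |110.8 − 95.1| < QS < 110.8 + 95.1, i.e. 15.7 < QS < 205.9.
From triangle RQS: 89.3 < QS < 144.3.
Both must hold, so QS lies in the intersection.

89.3 < QS < 144.3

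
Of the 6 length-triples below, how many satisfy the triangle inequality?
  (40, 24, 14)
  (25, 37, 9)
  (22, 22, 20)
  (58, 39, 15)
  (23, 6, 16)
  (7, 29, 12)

(14,24,40): 14+24 ≤ 40 → not valid
(9,25,37): 9+25 ≤ 37 → not valid
(20,22,22): 20+22 > 22 → valid
(15,39,58): 15+39 ≤ 58 → not valid
(6,16,23): 6+16 ≤ 23 → not valid
(7,12,29): 7+12 ≤ 29 → not valid
1 of the 6 triples forms a triangle.

1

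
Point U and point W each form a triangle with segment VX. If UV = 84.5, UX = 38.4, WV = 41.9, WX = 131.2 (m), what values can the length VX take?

From triangle UVX: |84.5 − 38.4| < VX < 84.5 + 38.4, i.e. 46.1 < VX < 122.9.
From triangle WVX: 89.3 < VX < 173.1.
Both must hold, so VX lies in the intersection.

89.3 < VX < 122.9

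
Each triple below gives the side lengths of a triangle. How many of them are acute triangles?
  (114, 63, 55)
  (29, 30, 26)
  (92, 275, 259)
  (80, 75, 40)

2

(114,63,55): 55²+63² = 6994 < 12996 = 114² → obtuse
(29,30,26): 26²+29² = 1517 > 900 = 30² → acute
(92,275,259): 92²+259² = 75545 < 75625 = 275² → obtuse
(80,75,40): 40²+75² = 7225 > 6400 = 80² → acute
2 of the 4 are acute.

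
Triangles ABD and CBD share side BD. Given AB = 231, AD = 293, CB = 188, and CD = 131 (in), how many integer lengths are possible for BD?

From triangle ABD: 62 < BD < 524.
From triangle CBD: 57 < BD < 319.
Intersection: 62 < BD < 319, so integers 63 through 318: 256 values.

256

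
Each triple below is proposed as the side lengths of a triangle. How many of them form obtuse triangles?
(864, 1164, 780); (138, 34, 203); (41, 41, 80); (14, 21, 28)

2

(864,1164,780): 780²+864² = 1354896 = 1164² → right
(138,34,203): 34+138 ≤ 203, not a triangle
(41,41,80): 41²+41² = 3362 < 6400 = 80² → obtuse
(14,21,28): 14²+21² = 637 < 784 = 28² → obtuse
2 of the 4 are obtuse.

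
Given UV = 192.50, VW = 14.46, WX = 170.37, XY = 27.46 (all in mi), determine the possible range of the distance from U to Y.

0 ≤ UY ≤ 404.79 mi

The maximum is all hops collinear in one direction: 192.50 + 14.46 + 170.37 + 27.46 = 404.79.
The longest hop is 192.50; the others sum to 212.29. Since 192.50 ≤ 212.29, the path can fold back on itself completely, so the minimum distance is 0.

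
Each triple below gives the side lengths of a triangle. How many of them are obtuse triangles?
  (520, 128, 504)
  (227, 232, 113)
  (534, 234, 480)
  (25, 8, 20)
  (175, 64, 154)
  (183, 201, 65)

3

(520,128,504): 128²+504² = 270400 = 520² → right
(227,232,113): 113²+227² = 64298 > 53824 = 232² → acute
(534,234,480): 234²+480² = 285156 = 534² → right
(25,8,20): 8²+20² = 464 < 625 = 25² → obtuse
(175,64,154): 64²+154² = 27812 < 30625 = 175² → obtuse
(183,201,65): 65²+183² = 37714 < 40401 = 201² → obtuse
3 of the 6 are obtuse.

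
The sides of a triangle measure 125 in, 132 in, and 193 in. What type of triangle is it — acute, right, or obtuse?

obtuse

Compare the square of the longest side to the sum of squares of the other two: 125² + 132² = 33049 < 37249 = 193².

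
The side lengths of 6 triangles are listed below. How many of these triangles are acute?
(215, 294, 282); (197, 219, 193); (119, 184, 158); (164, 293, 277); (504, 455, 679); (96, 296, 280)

(215,294,282): 215²+282² = 125749 > 86436 = 294² → acute
(197,219,193): 193²+197² = 76058 > 47961 = 219² → acute
(119,184,158): 119²+158² = 39125 > 33856 = 184² → acute
(164,293,277): 164²+277² = 103625 > 85849 = 293² → acute
(504,455,679): 455²+504² = 461041 = 679² → right
(96,296,280): 96²+280² = 87616 = 296² → right
4 of the 6 are acute.

4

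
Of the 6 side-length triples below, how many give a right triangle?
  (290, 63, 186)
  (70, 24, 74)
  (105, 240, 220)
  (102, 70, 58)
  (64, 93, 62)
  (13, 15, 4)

1

(290,63,186): 63+186 ≤ 290, not a triangle
(70,24,74): 24²+70² = 5476 = 74² → right
(105,240,220): 105²+220² = 59425 > 57600 = 240² → acute
(102,70,58): 58²+70² = 8264 < 10404 = 102² → obtuse
(64,93,62): 62²+64² = 7940 < 8649 = 93² → obtuse
(13,15,4): 4²+13² = 185 < 225 = 15² → obtuse
1 of the 6 is right.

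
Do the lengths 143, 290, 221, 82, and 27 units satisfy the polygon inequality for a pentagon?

Yes

A pentagon exists iff every side is shorter than the sum of the others — equivalently, the longest side is less than the sum of the rest.
Longest side 290 < 473 (sum of the remaining 4), so yes.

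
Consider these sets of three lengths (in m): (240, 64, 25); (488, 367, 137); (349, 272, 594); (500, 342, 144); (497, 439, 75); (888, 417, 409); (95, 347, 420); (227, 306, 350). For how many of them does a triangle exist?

5

(25,64,240): 25+64 ≤ 240 → not valid
(137,367,488): 137+367 > 488 → valid
(272,349,594): 272+349 > 594 → valid
(144,342,500): 144+342 ≤ 500 → not valid
(75,439,497): 75+439 > 497 → valid
(409,417,888): 409+417 ≤ 888 → not valid
(95,347,420): 95+347 > 420 → valid
(227,306,350): 227+306 > 350 → valid
5 of the 8 triples form a triangle.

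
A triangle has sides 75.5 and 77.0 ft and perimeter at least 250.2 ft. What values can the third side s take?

Triangle inequality alone gives 1.5 < s < 152.5.
The perimeter condition gives s ≥ 250.2 − 75.5 − 77.0 = 97.7.
Intersecting the two: 97.7 ≤ s < 152.5.

97.7 ≤ s < 152.5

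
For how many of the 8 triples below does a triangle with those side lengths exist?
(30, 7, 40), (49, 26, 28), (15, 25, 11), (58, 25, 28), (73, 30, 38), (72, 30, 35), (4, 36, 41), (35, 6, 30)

3

(7,30,40): 7+30 ≤ 40 → not valid
(26,28,49): 26+28 > 49 → valid
(11,15,25): 11+15 > 25 → valid
(25,28,58): 25+28 ≤ 58 → not valid
(30,38,73): 30+38 ≤ 73 → not valid
(30,35,72): 30+35 ≤ 72 → not valid
(4,36,41): 4+36 ≤ 41 → not valid
(6,30,35): 6+30 > 35 → valid
3 of the 8 triples form a triangle.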